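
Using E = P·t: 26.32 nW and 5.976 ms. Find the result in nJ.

26.32e-9 × 5.976e-3 = 157.28832e-12 J

0.15728832 nJ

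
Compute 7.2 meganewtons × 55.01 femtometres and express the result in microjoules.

7.2e6 × 55.01e-15 = 396.072e-9 J

0.396072 microjoules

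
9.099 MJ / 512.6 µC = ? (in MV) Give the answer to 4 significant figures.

17750 MV

(9.099 × 10⁶) / (512.6 × 10⁻⁶) = 0.0177507 × 10¹² V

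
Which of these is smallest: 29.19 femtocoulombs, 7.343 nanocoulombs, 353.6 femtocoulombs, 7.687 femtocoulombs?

29.19 femtocoulombs = 0.00000000000002919 coulombs
7.343 nanocoulombs = 0.000000007343 coulombs
353.6 femtocoulombs = 0.0000000000003536 coulombs
7.687 femtocoulombs = 0.000000000000007687 coulombs

7.687 femtocoulombs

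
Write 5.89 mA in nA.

5890000 nA

milli = 10^-3, nano = 10^-9; factor is 10^6.
5.89 × 10^6 = 5890000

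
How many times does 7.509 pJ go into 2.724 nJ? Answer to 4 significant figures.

(2.724 × 10^-9) / (7.509 × 10^-12) = 0.36276 × 10^3

362.8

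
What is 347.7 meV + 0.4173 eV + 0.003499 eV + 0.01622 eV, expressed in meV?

In meV:
  347.7 meV → 347.7
  0.4173 eV = 0.4173 × 10^3 meV = 417.3
  0.003499 eV = 0.003499 × 10^3 meV = 3.499
  0.01622 eV = 0.01622 × 10^3 meV = 16.22
Sum: 347.7 + 417.3 + 3.499 + 16.22 = 784.719

784.719 meV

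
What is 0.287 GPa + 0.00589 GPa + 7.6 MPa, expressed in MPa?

300.49 MPa

In MPa:
  0.287 GPa = 0.287 × 10^3 MPa = 287
  0.00589 GPa = 0.00589 × 10^3 MPa = 5.89
  7.6 MPa → 7.6
Sum: 287 + 5.89 + 7.6 = 300.49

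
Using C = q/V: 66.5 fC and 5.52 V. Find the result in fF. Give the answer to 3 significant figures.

(66.5 × 10^-15) / (5.52) = 12.047 × 10^-15 F

12.0 fF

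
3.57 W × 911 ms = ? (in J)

3.25227 J

3.57 × 911 × 10⁻³ = 3252.27 × 10⁻³ J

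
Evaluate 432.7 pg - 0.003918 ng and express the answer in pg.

428.782 pg

In pg:
  432.7 pg → 432.7
  0.003918 ng = 0.003918 × 10³ pg = 3.918
Difference: 432.7 - 3.918 = 428.782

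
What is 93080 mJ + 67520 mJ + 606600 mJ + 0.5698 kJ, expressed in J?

In J:
  93080 mJ = 93080e-3 J = 93.08
  67520 mJ = 67520e-3 J = 67.52
  606600 mJ = 606600e-3 J = 606.6
  0.5698 kJ = 0.5698e3 J = 569.8
Sum: 93.08 + 67.52 + 606.6 + 569.8 = 1337

1337 J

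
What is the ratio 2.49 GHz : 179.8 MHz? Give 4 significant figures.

13.85

(2.49e9) / (179.8e6) = 0.013849e3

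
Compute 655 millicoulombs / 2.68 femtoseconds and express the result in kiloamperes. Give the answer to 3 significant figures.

(655 × 10^-3) / (2.68 × 10^-15) = 244.4 × 10^12 A

244000000000 kiloamperes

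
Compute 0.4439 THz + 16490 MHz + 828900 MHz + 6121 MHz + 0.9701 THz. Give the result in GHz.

2265.511 GHz

In GHz:
  0.4439 THz = 0.4439 × 10^3 GHz = 443.9
  16490 MHz = 16490 × 10^-3 GHz = 16.49
  828900 MHz = 828900 × 10^-3 GHz = 828.9
  6121 MHz = 6121 × 10^-3 GHz = 6.121
  0.9701 THz = 0.9701 × 10^3 GHz = 970.1
Sum: 443.9 + 16.49 + 828.9 + 6.121 + 970.1 = 2265.511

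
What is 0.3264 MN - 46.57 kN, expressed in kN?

In kN:
  0.3264 MN = 0.3264 × 10^3 kN = 326.4
  46.57 kN → 46.57
Difference: 326.4 - 46.57 = 279.83

279.83 kN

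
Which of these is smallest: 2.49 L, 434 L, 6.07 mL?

2.49 L = 2.49 L
434 L = 434 L
6.07 mL = 0.00607 L

6.07 mL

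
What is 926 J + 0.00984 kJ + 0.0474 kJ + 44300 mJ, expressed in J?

In J:
  926 J → 926
  0.00984 kJ = 0.00984 × 10³ J = 9.84
  0.0474 kJ = 0.0474 × 10³ J = 47.4
  44300 mJ = 44300 × 10⁻³ J = 44.3
Sum: 926 + 9.84 + 47.4 + 44.3 = 1027.54

1027.54 J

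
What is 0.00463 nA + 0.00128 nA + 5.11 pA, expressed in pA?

11.02 pA

In pA:
  0.00463 nA = 0.00463 × 10^3 pA = 4.63
  0.00128 nA = 0.00128 × 10^3 pA = 1.28
  5.11 pA → 5.11
Sum: 4.63 + 1.28 + 5.11 = 11.02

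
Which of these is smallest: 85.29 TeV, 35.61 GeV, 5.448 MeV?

5.448 MeV

85.29 TeV = 85290000000000 eV
35.61 GeV = 35610000000 eV
5.448 MeV = 5448000 eV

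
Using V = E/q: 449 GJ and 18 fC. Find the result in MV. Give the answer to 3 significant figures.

(449 × 10^9) / (18 × 10^-15) = 24.944 × 10^24 V

24900000000000000000 MV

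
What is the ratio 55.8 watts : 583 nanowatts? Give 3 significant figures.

95700000

(55.8) / (583e-9) = 0.09571e9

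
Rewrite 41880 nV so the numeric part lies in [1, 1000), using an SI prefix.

41.88 uV

= 41.88 × 10^-6 V; 10^-6 is micro.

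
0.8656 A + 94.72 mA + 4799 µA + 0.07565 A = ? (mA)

1040.769 mA

In mA:
  0.8656 A = 0.8656e3 mA = 865.6
  94.72 mA → 94.72
  4799 µA = 4799e-3 mA = 4.799
  0.07565 A = 0.07565e3 mA = 75.65
Sum: 865.6 + 94.72 + 4.799 + 75.65 = 1040.769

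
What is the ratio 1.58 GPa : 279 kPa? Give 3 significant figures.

5660

(1.58e9) / (279e3) = 0.005663e6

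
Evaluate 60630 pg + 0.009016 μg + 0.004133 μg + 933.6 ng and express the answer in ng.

In ng:
  60630 pg = 60630 × 10^-3 ng = 60.63
  0.009016 μg = 0.009016 × 10^3 ng = 9.016
  0.004133 μg = 0.004133 × 10^3 ng = 4.133
  933.6 ng → 933.6
Sum: 60.63 + 9.016 + 4.133 + 933.6 = 1007.379

1007.379 ng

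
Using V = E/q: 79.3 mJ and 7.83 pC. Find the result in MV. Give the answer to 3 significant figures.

(79.3 × 10⁻³) / (7.83 × 10⁻¹²) = 10.128 × 10⁹ V

10100 MV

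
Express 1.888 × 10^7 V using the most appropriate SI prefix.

= 18.88 × 10^6 V; 10^6 is mega.

18.88 MV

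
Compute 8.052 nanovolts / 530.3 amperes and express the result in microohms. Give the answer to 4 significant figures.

(8.052 × 10⁻⁹) / (530.3) = 0.0151839 × 10⁻⁹ Ω

0.00001518 microohms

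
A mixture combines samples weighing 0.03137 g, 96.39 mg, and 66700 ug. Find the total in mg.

194.46 mg

In mg:
  0.03137 g = 0.03137 × 10³ mg = 31.37
  96.39 mg → 96.39
  66700 ug = 66700 × 10⁻³ mg = 66.7
Sum: 31.37 + 96.39 + 66.7 = 194.46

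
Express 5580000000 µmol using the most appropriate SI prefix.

5.58 kmol

= 5.58 × 10^3 mol; 10^3 is kilo.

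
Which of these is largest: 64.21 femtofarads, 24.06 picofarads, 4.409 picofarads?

24.06 picofarads

64.21 femtofarads = 0.00000000000006421 farads
24.06 picofarads = 0.00000000002406 farads
4.409 picofarads = 0.000000000004409 farads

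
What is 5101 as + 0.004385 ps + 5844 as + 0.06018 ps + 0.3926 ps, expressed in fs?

In fs:
  5101 as = 5101e-3 fs = 5.101
  0.004385 ps = 0.004385e3 fs = 4.385
  5844 as = 5844e-3 fs = 5.844
  0.06018 ps = 0.06018e3 fs = 60.18
  0.3926 ps = 0.3926e3 fs = 392.6
Sum: 5.101 + 4.385 + 5.844 + 60.18 + 392.6 = 468.11

468.11 fs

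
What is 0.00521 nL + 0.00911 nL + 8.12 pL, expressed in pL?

In pL:
  0.00521 nL = 0.00521 × 10³ pL = 5.21
  0.00911 nL = 0.00911 × 10³ pL = 9.11
  8.12 pL → 8.12
Sum: 5.21 + 9.11 + 8.12 = 22.44

22.44 pL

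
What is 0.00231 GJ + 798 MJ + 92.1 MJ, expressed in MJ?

892.41 MJ

In MJ:
  0.00231 GJ = 0.00231 × 10^3 MJ = 2.31
  798 MJ → 798
  92.1 MJ → 92.1
Sum: 2.31 + 798 + 92.1 = 892.41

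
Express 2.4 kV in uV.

kilo = 10^3, micro = 10^-6; factor is 10^9.
2.4 × 10^9 = 2400000000

2400000000 uV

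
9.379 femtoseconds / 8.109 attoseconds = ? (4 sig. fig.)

(9.379 × 10⁻¹⁵) / (8.109 × 10⁻¹⁸) = 1.1566 × 10³

1157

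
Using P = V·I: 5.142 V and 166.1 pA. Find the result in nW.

5.142 × 166.1e-12 = 854.0862e-12 W

0.8540862 nW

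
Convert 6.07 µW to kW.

0.00000000607 kW

micro = 10⁻⁶, kilo = 10³; factor is 10⁻⁹.
6.07 × 10⁻⁹ = 0.00000000607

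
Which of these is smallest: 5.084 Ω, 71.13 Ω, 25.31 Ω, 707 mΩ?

5.084 Ω = 5.084 Ω
71.13 Ω = 71.13 Ω
25.31 Ω = 25.31 Ω
707 mΩ = 0.707 Ω

707 mΩ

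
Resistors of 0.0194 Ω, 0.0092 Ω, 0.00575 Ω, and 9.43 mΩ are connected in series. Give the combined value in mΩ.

In mΩ:
  0.0194 Ω = 0.0194 × 10³ mΩ = 19.4
  0.0092 Ω = 0.0092 × 10³ mΩ = 9.2
  0.00575 Ω = 0.00575 × 10³ mΩ = 5.75
  9.43 mΩ → 9.43
Sum: 19.4 + 9.2 + 5.75 + 9.43 = 43.78

43.78 mΩ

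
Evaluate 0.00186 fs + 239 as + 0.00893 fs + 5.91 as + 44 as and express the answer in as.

In as:
  0.00186 fs = 0.00186e3 as = 1.86
  239 as → 239
  0.00893 fs = 0.00893e3 as = 8.93
  5.91 as → 5.91
  44 as → 44
Sum: 1.86 + 239 + 8.93 + 5.91 + 44 = 299.7

299.7 as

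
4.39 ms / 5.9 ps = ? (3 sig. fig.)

(4.39e-3) / (5.9e-12) = 0.7441e9

744000000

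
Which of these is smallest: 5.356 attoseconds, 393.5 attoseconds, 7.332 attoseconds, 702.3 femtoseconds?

5.356 attoseconds = 0.000000000000000005356 seconds
393.5 attoseconds = 0.0000000000000003935 seconds
7.332 attoseconds = 0.000000000000000007332 seconds
702.3 femtoseconds = 0.0000000000007023 seconds

5.356 attoseconds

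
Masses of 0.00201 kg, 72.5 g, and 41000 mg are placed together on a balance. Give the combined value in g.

115.51 g

In g:
  0.00201 kg = 0.00201 × 10^3 g = 2.01
  72.5 g → 72.5
  41000 mg = 41000 × 10^-3 g = 41
Sum: 2.01 + 72.5 + 41 = 115.51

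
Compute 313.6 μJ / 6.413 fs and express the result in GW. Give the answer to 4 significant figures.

(313.6 × 10^-6) / (6.413 × 10^-15) = 48.9007 × 10^9 W

48.90 GW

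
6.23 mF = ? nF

milli = 1e-3, nano = 1e-9; factor is 1e6.
6.23 × 1e6 = 6230000

6230000 nF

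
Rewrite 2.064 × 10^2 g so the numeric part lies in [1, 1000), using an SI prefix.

206.4 g

= 206.4 g; mantissa already in [1, 1000).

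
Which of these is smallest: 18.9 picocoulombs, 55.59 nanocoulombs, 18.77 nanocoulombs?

18.9 picocoulombs

18.9 picocoulombs = 0.0000000000189 coulombs
55.59 nanocoulombs = 0.00000005559 coulombs
18.77 nanocoulombs = 0.00000001877 coulombs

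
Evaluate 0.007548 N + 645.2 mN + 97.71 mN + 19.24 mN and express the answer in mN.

In mN:
  0.007548 N = 0.007548 × 10³ mN = 7.548
  645.2 mN → 645.2
  97.71 mN → 97.71
  19.24 mN → 19.24
Sum: 7.548 + 645.2 + 97.71 + 19.24 = 769.698

769.698 mN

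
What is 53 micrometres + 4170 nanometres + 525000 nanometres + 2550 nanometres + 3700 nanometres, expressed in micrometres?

In micrometres:
  53 micrometres → 53
  4170 nanometres = 4170 × 10^-3 micrometres = 4.17
  525000 nanometres = 525000 × 10^-3 micrometres = 525
  2550 nanometres = 2550 × 10^-3 micrometres = 2.55
  3700 nanometres = 3700 × 10^-3 micrometres = 3.7
Sum: 53 + 4.17 + 525 + 2.55 + 3.7 = 588.42

588.42 micrometres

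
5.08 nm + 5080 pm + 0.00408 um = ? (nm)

14.24 nm

In nm:
  5.08 nm → 5.08
  5080 pm = 5080 × 10⁻³ nm = 5.08
  0.00408 um = 0.00408 × 10³ nm = 4.08
Sum: 5.08 + 5.08 + 4.08 = 14.24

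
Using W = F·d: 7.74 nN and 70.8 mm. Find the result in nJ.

0.547992 nJ

7.74e-9 × 70.8e-3 = 547.992e-12 J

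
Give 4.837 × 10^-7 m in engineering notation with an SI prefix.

483.7 nm

= 483.7 × 10^-9 m; 10^-9 is nano.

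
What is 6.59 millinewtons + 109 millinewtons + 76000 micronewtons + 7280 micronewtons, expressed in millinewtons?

198.87 millinewtons

In millinewtons:
  6.59 millinewtons → 6.59
  109 millinewtons → 109
  76000 micronewtons = 76000 × 10⁻³ millinewtons = 76
  7280 micronewtons = 7280 × 10⁻³ millinewtons = 7.28
Sum: 6.59 + 109 + 76 + 7.28 = 198.87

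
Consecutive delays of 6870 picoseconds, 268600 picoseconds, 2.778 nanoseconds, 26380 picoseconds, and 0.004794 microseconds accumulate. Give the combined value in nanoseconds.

309.422 nanoseconds

In nanoseconds:
  6870 picoseconds = 6870e-3 nanoseconds = 6.87
  268600 picoseconds = 268600e-3 nanoseconds = 268.6
  2.778 nanoseconds → 2.778
  26380 picoseconds = 26380e-3 nanoseconds = 26.38
  0.004794 microseconds = 0.004794e3 nanoseconds = 4.794
Sum: 6.87 + 268.6 + 2.778 + 26.38 + 4.794 = 309.422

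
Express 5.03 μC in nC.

micro = 10⁻⁶, nano = 10⁻⁹; factor is 10³.
5.03 × 10³ = 5030

5030 nC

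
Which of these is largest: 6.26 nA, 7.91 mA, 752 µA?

6.26 nA = 0.00000000626 A
7.91 mA = 0.00791 A
752 µA = 0.000752 A

7.91 mA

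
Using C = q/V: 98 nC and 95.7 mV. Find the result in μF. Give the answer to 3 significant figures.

(98 × 10⁻⁹) / (95.7 × 10⁻³) = 1.024 × 10⁻⁶ F

1.02 μF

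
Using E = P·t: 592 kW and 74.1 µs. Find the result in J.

592e3 × 74.1e-6 = 43867.2e-3 J

43.8672 J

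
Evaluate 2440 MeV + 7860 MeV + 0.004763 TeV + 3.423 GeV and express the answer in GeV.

In GeV:
  2440 MeV = 2440 × 10⁻³ GeV = 2.44
  7860 MeV = 7860 × 10⁻³ GeV = 7.86
  0.004763 TeV = 0.004763 × 10³ GeV = 4.763
  3.423 GeV → 3.423
Sum: 2.44 + 7.86 + 4.763 + 3.423 = 18.486

18.486 GeV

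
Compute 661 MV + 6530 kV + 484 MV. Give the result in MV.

In MV:
  661 MV → 661
  6530 kV = 6530e-3 MV = 6.53
  484 MV → 484
Sum: 661 + 6.53 + 484 = 1151.53

1151.53 MV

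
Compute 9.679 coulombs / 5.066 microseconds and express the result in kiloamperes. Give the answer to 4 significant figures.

1911 kiloamperes

(9.679) / (5.066 × 10⁻⁶) = 1.91058 × 10⁶ A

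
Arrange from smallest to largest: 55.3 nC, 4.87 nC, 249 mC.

55.3 nC = 0.0000000553 C
4.87 nC = 0.00000000487 C
249 mC = 0.249 C

4.87 nC < 55.3 nC < 249 mC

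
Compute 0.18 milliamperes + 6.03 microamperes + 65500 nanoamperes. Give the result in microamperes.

251.53 microamperes

In microamperes:
  0.18 milliamperes = 0.18 × 10^3 microamperes = 180
  6.03 microamperes → 6.03
  65500 nanoamperes = 65500 × 10^-3 microamperes = 65.5
Sum: 180 + 6.03 + 65.5 = 251.53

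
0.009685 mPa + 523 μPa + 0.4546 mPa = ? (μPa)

987.285 μPa

In μPa:
  0.009685 mPa = 0.009685 × 10^3 μPa = 9.685
  523 μPa → 523
  0.4546 mPa = 0.4546 × 10^3 μPa = 454.6
Sum: 9.685 + 523 + 454.6 = 987.285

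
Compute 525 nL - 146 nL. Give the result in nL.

379 nL

In nL:
  525 nL → 525
  146 nL → 146
Difference: 525 - 146 = 379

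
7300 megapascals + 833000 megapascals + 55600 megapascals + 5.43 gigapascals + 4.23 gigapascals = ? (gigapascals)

905.56 gigapascals

In gigapascals:
  7300 megapascals = 7300 × 10⁻³ gigapascals = 7.3
  833000 megapascals = 833000 × 10⁻³ gigapascals = 833
  55600 megapascals = 55600 × 10⁻³ gigapascals = 55.6
  5.43 gigapascals → 5.43
  4.23 gigapascals → 4.23
Sum: 7.3 + 833 + 55.6 + 5.43 + 4.23 = 905.56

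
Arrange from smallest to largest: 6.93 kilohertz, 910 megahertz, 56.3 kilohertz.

6.93 kilohertz < 56.3 kilohertz < 910 megahertz

6.93 kilohertz = 6930 hertz
910 megahertz = 910000000 hertz
56.3 kilohertz = 56300 hertz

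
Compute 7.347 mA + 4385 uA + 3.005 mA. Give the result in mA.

In mA:
  7.347 mA → 7.347
  4385 uA = 4385 × 10⁻³ mA = 4.385
  3.005 mA → 3.005
Sum: 7.347 + 4.385 + 3.005 = 14.737

14.737 mA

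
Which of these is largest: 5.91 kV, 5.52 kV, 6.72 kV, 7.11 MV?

5.91 kV = 5910 V
5.52 kV = 5520 V
6.72 kV = 6720 V
7.11 MV = 7110000 V

7.11 MV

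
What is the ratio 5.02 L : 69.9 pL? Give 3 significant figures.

71800000000

(5.02) / (69.9 × 10⁻¹²) = 0.07182 × 10¹²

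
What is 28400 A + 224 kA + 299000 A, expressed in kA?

551.4 kA

In kA:
  28400 A = 28400 × 10⁻³ kA = 28.4
  224 kA → 224
  299000 A = 299000 × 10⁻³ kA = 299
Sum: 28.4 + 224 + 299 = 551.4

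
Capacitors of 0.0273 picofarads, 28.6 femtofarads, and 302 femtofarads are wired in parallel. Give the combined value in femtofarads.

In femtofarads:
  0.0273 picofarads = 0.0273 × 10^3 femtofarads = 27.3
  28.6 femtofarads → 28.6
  302 femtofarads → 302
Sum: 27.3 + 28.6 + 302 = 357.9

357.9 femtofarads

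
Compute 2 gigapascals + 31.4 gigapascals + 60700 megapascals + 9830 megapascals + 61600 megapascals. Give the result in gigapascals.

165.53 gigapascals

In gigapascals:
  2 gigapascals → 2
  31.4 gigapascals → 31.4
  60700 megapascals = 60700 × 10^-3 gigapascals = 60.7
  9830 megapascals = 9830 × 10^-3 gigapascals = 9.83
  61600 megapascals = 61600 × 10^-3 gigapascals = 61.6
Sum: 2 + 31.4 + 60.7 + 9.83 + 61.6 = 165.53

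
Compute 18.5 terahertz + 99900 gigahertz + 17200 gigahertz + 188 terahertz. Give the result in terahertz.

In terahertz:
  18.5 terahertz → 18.5
  99900 gigahertz = 99900e-3 terahertz = 99.9
  17200 gigahertz = 17200e-3 terahertz = 17.2
  188 terahertz → 188
Sum: 18.5 + 99.9 + 17.2 + 188 = 323.6

323.6 terahertz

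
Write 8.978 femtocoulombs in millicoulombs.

0.000000000008978 millicoulombs

femto = 10⁻¹⁵, milli = 10⁻³; factor is 10⁻¹².
8.978 × 10⁻¹² = 0.000000000008978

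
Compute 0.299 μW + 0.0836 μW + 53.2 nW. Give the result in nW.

435.8 nW

In nW:
  0.299 μW = 0.299e3 nW = 299
  0.0836 μW = 0.0836e3 nW = 83.6
  53.2 nW → 53.2
Sum: 299 + 83.6 + 53.2 = 435.8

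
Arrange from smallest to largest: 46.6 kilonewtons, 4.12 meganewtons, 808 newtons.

46.6 kilonewtons = 46600 newtons
4.12 meganewtons = 4120000 newtons
808 newtons = 808 newtons

808 newtons < 46.6 kilonewtons < 4.12 meganewtons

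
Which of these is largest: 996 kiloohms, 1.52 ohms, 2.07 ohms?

996 kiloohms = 996000 ohms
1.52 ohms = 1.52 ohms
2.07 ohms = 2.07 ohms

996 kiloohms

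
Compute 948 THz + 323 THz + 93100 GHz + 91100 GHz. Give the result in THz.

1455.2 THz

In THz:
  948 THz → 948
  323 THz → 323
  93100 GHz = 93100e-3 THz = 93.1
  91100 GHz = 91100e-3 THz = 91.1
Sum: 948 + 323 + 93.1 + 91.1 = 1455.2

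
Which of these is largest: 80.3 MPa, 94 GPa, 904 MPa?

94 GPa

80.3 MPa = 80300000 Pa
94 GPa = 94000000000 Pa
904 MPa = 904000000 Pa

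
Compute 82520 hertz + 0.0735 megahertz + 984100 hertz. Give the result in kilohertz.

1140.12 kilohertz

In kilohertz:
  82520 hertz = 82520 × 10^-3 kilohertz = 82.52
  0.0735 megahertz = 0.0735 × 10^3 kilohertz = 73.5
  984100 hertz = 984100 × 10^-3 kilohertz = 984.1
Sum: 82.52 + 73.5 + 984.1 = 1140.12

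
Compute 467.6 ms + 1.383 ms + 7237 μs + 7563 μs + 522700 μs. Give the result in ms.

1006.483 ms

In ms:
  467.6 ms → 467.6
  1.383 ms → 1.383
  7237 μs = 7237 × 10⁻³ ms = 7.237
  7563 μs = 7563 × 10⁻³ ms = 7.563
  522700 μs = 522700 × 10⁻³ ms = 522.7
Sum: 467.6 + 1.383 + 7.237 + 7.563 + 522.7 = 1006.483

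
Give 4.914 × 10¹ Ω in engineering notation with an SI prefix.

49.14 Ω

= 49.14 Ω; mantissa already in [1, 1000).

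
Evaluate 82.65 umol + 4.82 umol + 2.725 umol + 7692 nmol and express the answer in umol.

97.887 umol

In umol:
  82.65 umol → 82.65
  4.82 umol → 4.82
  2.725 umol → 2.725
  7692 nmol = 7692e-3 umol = 7.692
Sum: 82.65 + 4.82 + 2.725 + 7.692 = 97.887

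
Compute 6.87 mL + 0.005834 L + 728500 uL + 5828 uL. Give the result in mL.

747.032 mL

In mL:
  6.87 mL → 6.87
  0.005834 L = 0.005834 × 10³ mL = 5.834
  728500 uL = 728500 × 10⁻³ mL = 728.5
  5828 uL = 5828 × 10⁻³ mL = 5.828
Sum: 6.87 + 5.834 + 728.5 + 5.828 = 747.032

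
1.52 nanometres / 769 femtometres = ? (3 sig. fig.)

1980

(1.52 × 10⁻⁹) / (769 × 10⁻¹⁵) = 0.001977 × 10⁶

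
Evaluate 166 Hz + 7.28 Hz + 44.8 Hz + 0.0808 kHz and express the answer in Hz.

298.88 Hz

In Hz:
  166 Hz → 166
  7.28 Hz → 7.28
  44.8 Hz → 44.8
  0.0808 kHz = 0.0808e3 Hz = 80.8
Sum: 166 + 7.28 + 44.8 + 80.8 = 298.88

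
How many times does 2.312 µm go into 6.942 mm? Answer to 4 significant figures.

3003

(6.942e-3) / (2.312e-6) = 3.0026e3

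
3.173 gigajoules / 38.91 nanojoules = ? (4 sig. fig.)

(3.173 × 10^9) / (38.91 × 10^-9) = 0.081547 × 10^18

81550000000000000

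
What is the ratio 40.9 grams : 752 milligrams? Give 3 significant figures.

(40.9) / (752e-3) = 0.05439e3

54.4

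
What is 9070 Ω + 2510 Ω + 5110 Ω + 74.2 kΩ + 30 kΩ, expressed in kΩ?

In kΩ:
  9070 Ω = 9070 × 10^-3 kΩ = 9.07
  2510 Ω = 2510 × 10^-3 kΩ = 2.51
  5110 Ω = 5110 × 10^-3 kΩ = 5.11
  74.2 kΩ → 74.2
  30 kΩ → 30
Sum: 9.07 + 2.51 + 5.11 + 74.2 + 30 = 120.89

120.89 kΩ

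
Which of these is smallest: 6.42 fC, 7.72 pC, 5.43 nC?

6.42 fC

6.42 fC = 0.00000000000000642 C
7.72 pC = 0.00000000000772 C
5.43 nC = 0.00000000543 C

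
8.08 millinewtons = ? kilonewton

milli = 10^-3, kilo = 10^3; factor is 10^-6.
8.08 × 10^-6 = 0.00000808

0.00000808 kilonewtons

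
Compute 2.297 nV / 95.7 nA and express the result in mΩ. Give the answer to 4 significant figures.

24.00 mΩ

(2.297 × 10⁻⁹) / (95.7 × 10⁻⁹) = 0.0240021 Ω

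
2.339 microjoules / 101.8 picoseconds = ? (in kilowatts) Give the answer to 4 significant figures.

(2.339 × 10^-6) / (101.8 × 10^-12) = 0.0229764 × 10^6 W

22.98 kilowatts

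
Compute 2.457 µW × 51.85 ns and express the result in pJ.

0.12739545 pJ

2.457 × 10^-6 × 51.85 × 10^-9 = 127.39545 × 10^-15 J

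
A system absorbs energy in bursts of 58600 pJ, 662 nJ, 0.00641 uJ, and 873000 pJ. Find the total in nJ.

1600.01 nJ

In nJ:
  58600 pJ = 58600 × 10⁻³ nJ = 58.6
  662 nJ → 662
  0.00641 uJ = 0.00641 × 10³ nJ = 6.41
  873000 pJ = 873000 × 10⁻³ nJ = 873
Sum: 58.6 + 662 + 6.41 + 873 = 1600.01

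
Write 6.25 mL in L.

0.00625 L

milli = 1e-3, (no prefix) = 1e0; factor is 1e-3.
6.25 × 1e-3 = 0.00625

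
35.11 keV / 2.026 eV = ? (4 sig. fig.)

17330

(35.11 × 10^3) / (2.026) = 17.33 × 10^3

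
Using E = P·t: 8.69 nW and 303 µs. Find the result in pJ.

2.63307 pJ

8.69 × 10⁻⁹ × 303 × 10⁻⁶ = 2633.07 × 10⁻¹⁵ J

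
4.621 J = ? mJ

(no prefix) = 10⁰, milli = 10⁻³; factor is 10³.
4.621 × 10³ = 4621

4621 mJ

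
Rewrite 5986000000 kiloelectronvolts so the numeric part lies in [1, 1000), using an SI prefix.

= 5.986e12 electronvolts; 1e12 is tera.

5.986 teraelectronvolts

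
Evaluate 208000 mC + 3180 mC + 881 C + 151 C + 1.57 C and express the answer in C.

1244.75 C

In C:
  208000 mC = 208000e-3 C = 208
  3180 mC = 3180e-3 C = 3.18
  881 C → 881
  151 C → 151
  1.57 C → 1.57
Sum: 208 + 3.18 + 881 + 151 + 1.57 = 1244.75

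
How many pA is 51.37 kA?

51370000000000000 pA

kilo = 10^3, pico = 10^-12; factor is 10^15.
51.37 × 10^15 = 51370000000000000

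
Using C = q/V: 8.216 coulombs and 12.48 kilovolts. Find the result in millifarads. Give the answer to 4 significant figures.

(8.216) / (12.48 × 10^3) = 0.658333 × 10^-3 F

0.6583 millifarads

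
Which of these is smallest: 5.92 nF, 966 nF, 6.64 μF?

5.92 nF

5.92 nF = 0.00000000592 F
966 nF = 0.000000966 F
6.64 μF = 0.00000664 F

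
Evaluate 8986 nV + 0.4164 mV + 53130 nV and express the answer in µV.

478.516 µV

In µV:
  8986 nV = 8986 × 10^-3 µV = 8.986
  0.4164 mV = 0.4164 × 10^3 µV = 416.4
  53130 nV = 53130 × 10^-3 µV = 53.13
Sum: 8.986 + 416.4 + 53.13 = 478.516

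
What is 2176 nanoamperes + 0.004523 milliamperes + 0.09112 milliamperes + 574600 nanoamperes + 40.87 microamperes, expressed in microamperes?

In microamperes:
  2176 nanoamperes = 2176e-3 microamperes = 2.176
  0.004523 milliamperes = 0.004523e3 microamperes = 4.523
  0.09112 milliamperes = 0.09112e3 microamperes = 91.12
  574600 nanoamperes = 574600e-3 microamperes = 574.6
  40.87 microamperes → 40.87
Sum: 2.176 + 4.523 + 91.12 + 574.6 + 40.87 = 713.289

713.289 microamperes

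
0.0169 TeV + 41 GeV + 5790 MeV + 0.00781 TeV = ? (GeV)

71.5 GeV

In GeV:
  0.0169 TeV = 0.0169 × 10³ GeV = 16.9
  41 GeV → 41
  5790 MeV = 5790 × 10⁻³ GeV = 5.79
  0.00781 TeV = 0.00781 × 10³ GeV = 7.81
Sum: 16.9 + 41 + 5.79 + 7.81 = 71.5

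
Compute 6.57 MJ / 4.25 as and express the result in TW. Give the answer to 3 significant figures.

(6.57 × 10^6) / (4.25 × 10^-18) = 1.5459 × 10^24 W

1550000000000 TW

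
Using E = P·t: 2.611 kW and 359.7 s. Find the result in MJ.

0.9391767 MJ

2.611e3 × 359.7 = 939.1767e3 J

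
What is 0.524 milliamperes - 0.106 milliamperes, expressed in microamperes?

418 microamperes

In microamperes:
  0.524 milliamperes = 0.524 × 10^3 microamperes = 524
  0.106 milliamperes = 0.106 × 10^3 microamperes = 106
Difference: 524 - 106 = 418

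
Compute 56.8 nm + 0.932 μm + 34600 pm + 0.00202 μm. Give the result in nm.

In nm:
  56.8 nm → 56.8
  0.932 μm = 0.932 × 10^3 nm = 932
  34600 pm = 34600 × 10^-3 nm = 34.6
  0.00202 μm = 0.00202 × 10^3 nm = 2.02
Sum: 56.8 + 932 + 34.6 + 2.02 = 1025.42

1025.42 nm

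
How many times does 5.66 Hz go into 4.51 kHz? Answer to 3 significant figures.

(4.51 × 10³) / (5.66) = 0.7968 × 10³

797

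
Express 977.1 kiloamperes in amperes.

977100 amperes

kilo = 10^3, (no prefix) = 10^0; factor is 10^3.
977.1 × 10^3 = 977100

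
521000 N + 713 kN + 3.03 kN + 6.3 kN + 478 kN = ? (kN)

In kN:
  521000 N = 521000 × 10^-3 kN = 521
  713 kN → 713
  3.03 kN → 3.03
  6.3 kN → 6.3
  478 kN → 478
Sum: 521 + 713 + 3.03 + 6.3 + 478 = 1721.33

1721.33 kN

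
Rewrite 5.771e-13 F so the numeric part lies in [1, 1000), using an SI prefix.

= 577.1e-15 F; 1e-15 is femto.

577.1 fF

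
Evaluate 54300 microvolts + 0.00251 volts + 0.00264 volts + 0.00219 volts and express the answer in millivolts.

61.64 millivolts

In millivolts:
  54300 microvolts = 54300e-3 millivolts = 54.3
  0.00251 volts = 0.00251e3 millivolts = 2.51
  0.00264 volts = 0.00264e3 millivolts = 2.64
  0.00219 volts = 0.00219e3 millivolts = 2.19
Sum: 54.3 + 2.51 + 2.64 + 2.19 = 61.64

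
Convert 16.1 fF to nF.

0.0000161 nF

femto = 10^-15, nano = 10^-9; factor is 10^-6.
16.1 × 10^-6 = 0.0000161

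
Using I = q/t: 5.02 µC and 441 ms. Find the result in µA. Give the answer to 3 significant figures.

(5.02 × 10^-6) / (441 × 10^-3) = 0.011383 × 10^-3 A

11.4 µA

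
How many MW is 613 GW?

giga = 10⁹, mega = 10⁶; factor is 10³.
613 × 10³ = 613000

613000 MW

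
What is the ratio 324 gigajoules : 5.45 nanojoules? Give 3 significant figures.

59400000000000000000

(324 × 10⁹) / (5.45 × 10⁻⁹) = 59.45 × 10¹⁸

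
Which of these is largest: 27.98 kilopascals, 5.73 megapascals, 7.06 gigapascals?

7.06 gigapascals

27.98 kilopascals = 27980 pascals
5.73 megapascals = 5730000 pascals
7.06 gigapascals = 7060000000 pascals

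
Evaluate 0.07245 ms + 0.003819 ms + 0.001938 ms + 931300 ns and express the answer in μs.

1009.507 μs

In μs:
  0.07245 ms = 0.07245 × 10^3 μs = 72.45
  0.003819 ms = 0.003819 × 10^3 μs = 3.819
  0.001938 ms = 0.001938 × 10^3 μs = 1.938
  931300 ns = 931300 × 10^-3 μs = 931.3
Sum: 72.45 + 3.819 + 1.938 + 931.3 = 1009.507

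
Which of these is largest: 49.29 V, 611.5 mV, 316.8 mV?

49.29 V

49.29 V = 49.29 V
611.5 mV = 0.6115 V
316.8 mV = 0.3168 V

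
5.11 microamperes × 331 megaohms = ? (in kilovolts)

5.11 × 10⁻⁶ × 331 × 10⁶ = 1691.41 V

1.69141 kilovolts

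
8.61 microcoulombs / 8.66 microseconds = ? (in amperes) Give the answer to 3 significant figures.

0.994 amperes

(8.61e-6) / (8.66e-6) = 0.99423 A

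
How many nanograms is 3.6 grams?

(no prefix) = 10⁰, nano = 10⁻⁹; factor is 10⁹.
3.6 × 10⁹ = 3600000000

3600000000 nanograms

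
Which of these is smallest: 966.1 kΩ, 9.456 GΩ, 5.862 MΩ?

966.1 kΩ = 966100 Ω
9.456 GΩ = 9456000000 Ω
5.862 MΩ = 5862000 Ω

966.1 kΩ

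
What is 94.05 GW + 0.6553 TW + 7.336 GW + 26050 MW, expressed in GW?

In GW:
  94.05 GW → 94.05
  0.6553 TW = 0.6553 × 10^3 GW = 655.3
  7.336 GW → 7.336
  26050 MW = 26050 × 10^-3 GW = 26.05
Sum: 94.05 + 655.3 + 7.336 + 26.05 = 782.736

782.736 GW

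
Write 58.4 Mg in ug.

58400000000000 ug

mega = 10⁶, micro = 10⁻⁶; factor is 10¹².
58.4 × 10¹² = 58400000000000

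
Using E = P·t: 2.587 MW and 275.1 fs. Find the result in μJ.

0.7116837 μJ

2.587 × 10⁶ × 275.1 × 10⁻¹⁵ = 711.6837 × 10⁻⁹ J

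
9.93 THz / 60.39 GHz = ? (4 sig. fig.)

164.4

(9.93 × 10^12) / (60.39 × 10^9) = 0.16443 × 10^3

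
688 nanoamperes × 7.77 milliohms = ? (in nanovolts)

688 × 10^-9 × 7.77 × 10^-3 = 5345.76 × 10^-12 V

5.34576 nanovolts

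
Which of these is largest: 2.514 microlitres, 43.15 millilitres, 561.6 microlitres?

2.514 microlitres = 0.000002514 litres
43.15 millilitres = 0.04315 litres
561.6 microlitres = 0.0005616 litres

43.15 millilitres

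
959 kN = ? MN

0.959 MN

kilo = 1e3, mega = 1e6; factor is 1e-3.
959 × 1e-3 = 0.959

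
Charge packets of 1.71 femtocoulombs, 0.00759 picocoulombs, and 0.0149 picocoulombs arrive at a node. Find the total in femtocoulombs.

In femtocoulombs:
  1.71 femtocoulombs → 1.71
  0.00759 picocoulombs = 0.00759 × 10^3 femtocoulombs = 7.59
  0.0149 picocoulombs = 0.0149 × 10^3 femtocoulombs = 14.9
Sum: 1.71 + 7.59 + 14.9 = 24.2

24.2 femtocoulombs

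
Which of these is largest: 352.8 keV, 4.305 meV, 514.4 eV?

352.8 keV

352.8 keV = 352800 eV
4.305 meV = 0.004305 eV
514.4 eV = 514.4 eV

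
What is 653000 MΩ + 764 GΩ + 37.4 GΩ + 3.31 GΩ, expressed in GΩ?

1457.71 GΩ

In GΩ:
  653000 MΩ = 653000 × 10⁻³ GΩ = 653
  764 GΩ → 764
  37.4 GΩ → 37.4
  3.31 GΩ → 3.31
Sum: 653 + 764 + 37.4 + 3.31 = 1457.71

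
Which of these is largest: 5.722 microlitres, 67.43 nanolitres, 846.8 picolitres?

5.722 microlitres

5.722 microlitres = 0.000005722 litres
67.43 nanolitres = 0.00000006743 litres
846.8 picolitres = 0.0000000008468 litres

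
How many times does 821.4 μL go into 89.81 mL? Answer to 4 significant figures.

(89.81 × 10^-3) / (821.4 × 10^-6) = 0.10934 × 10^3

109.3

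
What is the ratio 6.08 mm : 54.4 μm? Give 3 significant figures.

(6.08e-3) / (54.4e-6) = 0.1118e3

112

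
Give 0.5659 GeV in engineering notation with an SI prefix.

565.9 MeV

= 565.9e6 eV; 1e6 is mega.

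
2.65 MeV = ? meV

mega = 10⁶, milli = 10⁻³; factor is 10⁹.
2.65 × 10⁹ = 2650000000

2650000000 meV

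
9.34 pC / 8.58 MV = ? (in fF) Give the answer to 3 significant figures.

(9.34 × 10⁻¹²) / (8.58 × 10⁶) = 1.0886 × 10⁻¹⁸ F

0.00109 fF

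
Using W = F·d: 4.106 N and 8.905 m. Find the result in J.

4.106 × 8.905 = 36.56393 J

36.56393 J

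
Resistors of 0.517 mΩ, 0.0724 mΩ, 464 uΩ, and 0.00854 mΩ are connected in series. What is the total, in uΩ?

In uΩ:
  0.517 mΩ = 0.517e3 uΩ = 517
  0.0724 mΩ = 0.0724e3 uΩ = 72.4
  464 uΩ → 464
  0.00854 mΩ = 0.00854e3 uΩ = 8.54
Sum: 517 + 72.4 + 464 + 8.54 = 1061.94

1061.94 uΩ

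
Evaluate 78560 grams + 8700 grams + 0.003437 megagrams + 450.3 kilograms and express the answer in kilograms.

540.997 kilograms

In kilograms:
  78560 grams = 78560e-3 kilograms = 78.56
  8700 grams = 8700e-3 kilograms = 8.7
  0.003437 megagrams = 0.003437e3 kilograms = 3.437
  450.3 kilograms → 450.3
Sum: 78.56 + 8.7 + 3.437 + 450.3 = 540.997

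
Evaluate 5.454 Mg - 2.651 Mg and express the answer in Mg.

In Mg:
  5.454 Mg → 5.454
  2.651 Mg → 2.651
Difference: 5.454 - 2.651 = 2.803

2.803 Mg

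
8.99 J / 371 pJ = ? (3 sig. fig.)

(8.99) / (371 × 10^-12) = 0.02423 × 10^12

24200000000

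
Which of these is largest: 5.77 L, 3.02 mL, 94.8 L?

94.8 L

5.77 L = 5.77 L
3.02 mL = 0.00302 L
94.8 L = 94.8 L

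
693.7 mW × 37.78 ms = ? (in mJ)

693.7e-3 × 37.78e-3 = 26207.986e-6 J

26.207986 mJ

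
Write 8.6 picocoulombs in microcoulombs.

0.0000086 microcoulombs

pico = 1e-12, micro = 1e-6; factor is 1e-6.
8.6 × 1e-6 = 0.0000086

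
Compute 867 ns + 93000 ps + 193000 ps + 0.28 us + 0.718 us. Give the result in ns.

In ns:
  867 ns → 867
  93000 ps = 93000e-3 ns = 93
  193000 ps = 193000e-3 ns = 193
  0.28 us = 0.28e3 ns = 280
  0.718 us = 0.718e3 ns = 718
Sum: 867 + 93 + 193 + 280 + 718 = 2151

2151 ns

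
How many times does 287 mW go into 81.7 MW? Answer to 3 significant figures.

(81.7e6) / (287e-3) = 0.2847e9

285000000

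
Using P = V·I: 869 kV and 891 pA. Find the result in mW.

869 × 10³ × 891 × 10⁻¹² = 774279 × 10⁻⁹ W

0.774279 mW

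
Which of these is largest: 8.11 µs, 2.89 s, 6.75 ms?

2.89 s

8.11 µs = 0.00000811 s
2.89 s = 2.89 s
6.75 ms = 0.00675 s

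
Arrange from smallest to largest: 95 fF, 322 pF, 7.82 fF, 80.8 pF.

95 fF = 0.000000000000095 F
322 pF = 0.000000000322 F
7.82 fF = 0.00000000000000782 F
80.8 pF = 0.0000000000808 F

7.82 fF < 95 fF < 80.8 pF < 322 pF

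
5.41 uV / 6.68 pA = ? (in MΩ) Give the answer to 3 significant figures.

(5.41 × 10⁻⁶) / (6.68 × 10⁻¹²) = 0.80988 × 10⁶ Ω

0.810 MΩ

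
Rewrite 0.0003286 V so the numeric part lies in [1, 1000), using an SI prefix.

328.6 uV

= 328.6e-6 V; 1e-6 is micro.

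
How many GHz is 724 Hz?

(no prefix) = 10^0, giga = 10^9; factor is 10^-9.
724 × 10^-9 = 0.000000724

0.000000724 GHz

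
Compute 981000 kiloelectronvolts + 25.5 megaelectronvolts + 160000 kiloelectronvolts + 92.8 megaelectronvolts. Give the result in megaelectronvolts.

In megaelectronvolts:
  981000 kiloelectronvolts = 981000e-3 megaelectronvolts = 981
  25.5 megaelectronvolts → 25.5
  160000 kiloelectronvolts = 160000e-3 megaelectronvolts = 160
  92.8 megaelectronvolts → 92.8
Sum: 981 + 25.5 + 160 + 92.8 = 1259.3

1259.3 megaelectronvolts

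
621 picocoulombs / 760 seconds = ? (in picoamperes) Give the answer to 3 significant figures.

(621 × 10^-12) / (760) = 0.81711 × 10^-12 A

0.817 picoamperes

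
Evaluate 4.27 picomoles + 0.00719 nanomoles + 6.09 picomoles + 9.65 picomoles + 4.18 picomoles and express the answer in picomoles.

In picomoles:
  4.27 picomoles → 4.27
  0.00719 nanomoles = 0.00719 × 10³ picomoles = 7.19
  6.09 picomoles → 6.09
  9.65 picomoles → 9.65
  4.18 picomoles → 4.18
Sum: 4.27 + 7.19 + 6.09 + 9.65 + 4.18 = 31.38

31.38 picomoles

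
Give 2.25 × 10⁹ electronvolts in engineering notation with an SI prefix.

2.25 gigaelectronvolts

= 2.25 × 10⁹ electronvolts; 10⁹ is giga.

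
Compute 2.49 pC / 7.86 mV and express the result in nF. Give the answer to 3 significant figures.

(2.49 × 10^-12) / (7.86 × 10^-3) = 0.31679 × 10^-9 F

0.317 nF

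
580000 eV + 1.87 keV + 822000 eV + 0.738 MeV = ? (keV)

In keV:
  580000 eV = 580000 × 10^-3 keV = 580
  1.87 keV → 1.87
  822000 eV = 822000 × 10^-3 keV = 822
  0.738 MeV = 0.738 × 10^3 keV = 738
Sum: 580 + 1.87 + 822 + 738 = 2141.87

2141.87 keV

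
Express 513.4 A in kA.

0.5134 kA

(no prefix) = 1e0, kilo = 1e3; factor is 1e-3.
513.4 × 1e-3 = 0.5134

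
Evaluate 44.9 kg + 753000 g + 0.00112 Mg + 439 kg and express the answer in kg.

1238.02 kg

In kg:
  44.9 kg → 44.9
  753000 g = 753000 × 10⁻³ kg = 753
  0.00112 Mg = 0.00112 × 10³ kg = 1.12
  439 kg → 439
Sum: 44.9 + 753 + 1.12 + 439 = 1238.02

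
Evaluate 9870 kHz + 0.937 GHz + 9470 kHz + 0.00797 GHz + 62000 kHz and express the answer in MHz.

1026.31 MHz

In MHz:
  9870 kHz = 9870 × 10⁻³ MHz = 9.87
  0.937 GHz = 0.937 × 10³ MHz = 937
  9470 kHz = 9470 × 10⁻³ MHz = 9.47
  0.00797 GHz = 0.00797 × 10³ MHz = 7.97
  62000 kHz = 62000 × 10⁻³ MHz = 62
Sum: 9.87 + 937 + 9.47 + 7.97 + 62 = 1026.31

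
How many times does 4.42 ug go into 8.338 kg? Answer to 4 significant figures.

1886000000

(8.338 × 10^3) / (4.42 × 10^-6) = 1.8864 × 10^9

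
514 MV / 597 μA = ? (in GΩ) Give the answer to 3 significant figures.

861 GΩ

(514 × 10^6) / (597 × 10^-6) = 0.86097 × 10^12 Ω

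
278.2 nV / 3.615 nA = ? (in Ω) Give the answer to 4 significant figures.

(278.2e-9) / (3.615e-9) = 76.9571 Ω

76.96 Ω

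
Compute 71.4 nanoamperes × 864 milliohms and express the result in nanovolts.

61.6896 nanovolts

71.4 × 10⁻⁹ × 864 × 10⁻³ = 61689.6 × 10⁻¹² V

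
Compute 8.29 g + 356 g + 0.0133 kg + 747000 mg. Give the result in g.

In g:
  8.29 g → 8.29
  356 g → 356
  0.0133 kg = 0.0133e3 g = 13.3
  747000 mg = 747000e-3 g = 747
Sum: 8.29 + 356 + 13.3 + 747 = 1124.59

1124.59 g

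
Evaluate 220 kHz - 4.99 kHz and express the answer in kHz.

In kHz:
  220 kHz → 220
  4.99 kHz → 4.99
Difference: 220 - 4.99 = 215.01

215.01 kHz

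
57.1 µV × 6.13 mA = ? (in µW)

57.1 × 10^-6 × 6.13 × 10^-3 = 350.023 × 10^-9 W

0.350023 µW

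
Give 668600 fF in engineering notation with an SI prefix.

= 668.6 × 10^-12 F; 10^-12 is pico.

668.6 pF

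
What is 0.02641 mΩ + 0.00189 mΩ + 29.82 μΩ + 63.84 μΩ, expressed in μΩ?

121.96 μΩ

In μΩ:
  0.02641 mΩ = 0.02641 × 10^3 μΩ = 26.41
  0.00189 mΩ = 0.00189 × 10^3 μΩ = 1.89
  29.82 μΩ → 29.82
  63.84 μΩ → 63.84
Sum: 26.41 + 1.89 + 29.82 + 63.84 = 121.96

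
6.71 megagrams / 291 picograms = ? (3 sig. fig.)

23100000000000000

(6.71 × 10^6) / (291 × 10^-12) = 0.02306 × 10^18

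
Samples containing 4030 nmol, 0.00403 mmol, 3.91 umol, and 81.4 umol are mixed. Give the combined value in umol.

In umol:
  4030 nmol = 4030e-3 umol = 4.03
  0.00403 mmol = 0.00403e3 umol = 4.03
  3.91 umol → 3.91
  81.4 umol → 81.4
Sum: 4.03 + 4.03 + 3.91 + 81.4 = 93.37

93.37 umol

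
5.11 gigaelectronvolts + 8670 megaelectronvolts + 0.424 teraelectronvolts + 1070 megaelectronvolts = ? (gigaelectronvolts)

438.85 gigaelectronvolts

In gigaelectronvolts:
  5.11 gigaelectronvolts → 5.11
  8670 megaelectronvolts = 8670e-3 gigaelectronvolts = 8.67
  0.424 teraelectronvolts = 0.424e3 gigaelectronvolts = 424
  1070 megaelectronvolts = 1070e-3 gigaelectronvolts = 1.07
Sum: 5.11 + 8.67 + 424 + 1.07 = 438.85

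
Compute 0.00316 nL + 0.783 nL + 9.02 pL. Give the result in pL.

795.18 pL

In pL:
  0.00316 nL = 0.00316e3 pL = 3.16
  0.783 nL = 0.783e3 pL = 783
  9.02 pL → 9.02
Sum: 3.16 + 783 + 9.02 = 795.18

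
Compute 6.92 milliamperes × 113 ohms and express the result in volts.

6.92 × 10⁻³ × 113 = 781.96 × 10⁻³ V

0.78196 volts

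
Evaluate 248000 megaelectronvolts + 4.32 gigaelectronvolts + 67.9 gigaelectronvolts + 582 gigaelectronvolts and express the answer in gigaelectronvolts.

In gigaelectronvolts:
  248000 megaelectronvolts = 248000e-3 gigaelectronvolts = 248
  4.32 gigaelectronvolts → 4.32
  67.9 gigaelectronvolts → 67.9
  582 gigaelectronvolts → 582
Sum: 248 + 4.32 + 67.9 + 582 = 902.22

902.22 gigaelectronvolts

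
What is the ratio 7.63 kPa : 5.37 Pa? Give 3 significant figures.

1420

(7.63 × 10^3) / (5.37) = 1.421 × 10^3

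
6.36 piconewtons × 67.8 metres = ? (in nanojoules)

0.431208 nanojoules

6.36 × 10⁻¹² × 67.8 = 431.208 × 10⁻¹² J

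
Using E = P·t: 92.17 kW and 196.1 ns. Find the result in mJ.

92.17 × 10³ × 196.1 × 10⁻⁹ = 18074.537 × 10⁻⁶ J

18.074537 mJ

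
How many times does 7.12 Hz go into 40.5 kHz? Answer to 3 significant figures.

5690

(40.5e3) / (7.12) = 5.688e3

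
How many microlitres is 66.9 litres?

66900000 microlitres

(no prefix) = 10^0, micro = 10^-6; factor is 10^6.
66.9 × 10^6 = 66900000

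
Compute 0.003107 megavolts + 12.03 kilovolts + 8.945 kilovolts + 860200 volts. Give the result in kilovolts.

884.282 kilovolts

In kilovolts:
  0.003107 megavolts = 0.003107e3 kilovolts = 3.107
  12.03 kilovolts → 12.03
  8.945 kilovolts → 8.945
  860200 volts = 860200e-3 kilovolts = 860.2
Sum: 3.107 + 12.03 + 8.945 + 860.2 = 884.282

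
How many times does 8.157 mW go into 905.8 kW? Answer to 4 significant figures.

(905.8 × 10^3) / (8.157 × 10^-3) = 111.05 × 10^6

111000000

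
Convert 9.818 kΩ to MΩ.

0.009818 MΩ

kilo = 10^3, mega = 10^6; factor is 10^-3.
9.818 × 10^-3 = 0.009818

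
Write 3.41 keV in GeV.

0.00000341 GeV

kilo = 1e3, giga = 1e9; factor is 1e-6.
3.41 × 1e-6 = 0.00000341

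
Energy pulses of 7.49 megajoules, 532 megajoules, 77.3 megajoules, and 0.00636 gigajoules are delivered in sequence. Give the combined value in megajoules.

623.15 megajoules

In megajoules:
  7.49 megajoules → 7.49
  532 megajoules → 532
  77.3 megajoules → 77.3
  0.00636 gigajoules = 0.00636 × 10³ megajoules = 6.36
Sum: 7.49 + 532 + 77.3 + 6.36 = 623.15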